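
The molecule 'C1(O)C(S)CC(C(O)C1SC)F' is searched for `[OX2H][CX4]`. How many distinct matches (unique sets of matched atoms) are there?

2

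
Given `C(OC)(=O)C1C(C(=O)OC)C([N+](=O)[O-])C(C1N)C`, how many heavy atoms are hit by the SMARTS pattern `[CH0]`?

2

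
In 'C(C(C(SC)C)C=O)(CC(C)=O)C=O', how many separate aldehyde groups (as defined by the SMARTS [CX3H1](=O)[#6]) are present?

2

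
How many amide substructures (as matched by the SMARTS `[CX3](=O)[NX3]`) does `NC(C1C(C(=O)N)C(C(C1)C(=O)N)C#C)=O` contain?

[CX3](=O)[NX3] is the SMARTS for an amide: a carbonyl carbon bonded to a trivalent nitrogen.
The molecule carries 3 separate instances of a primary amide (-C(=O)NH2) meeting every constraint; each maps to a distinct set of atoms, giving 3 matches.

3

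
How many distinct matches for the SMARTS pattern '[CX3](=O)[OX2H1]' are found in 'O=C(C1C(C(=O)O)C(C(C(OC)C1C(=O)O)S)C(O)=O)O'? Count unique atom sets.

4

[CX3](=O)[OX2H1] is the SMARTS for a carboxylic acid: an sp2 carbon double-bonded to O and single-bonded to an -OH oxygen.
The molecule carries 4 separate instances of a carboxylic acid group (-C(=O)OH) meeting every constraint; each maps to a distinct set of atoms, giving 4 matches.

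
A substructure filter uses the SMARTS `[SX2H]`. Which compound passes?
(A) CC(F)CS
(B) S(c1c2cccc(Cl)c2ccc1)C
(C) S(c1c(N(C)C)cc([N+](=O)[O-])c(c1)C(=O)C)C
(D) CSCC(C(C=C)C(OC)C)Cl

A

[SX2H] describes an aliphatic sulfur with two connections, one being H (a thiol).
(A) contains a thiol (-SH), which satisfies every atom and bond constraint.
(B) has a methylthio ether (-SCH3) but the sulfur has H0 (bonded to two carbons), not H1.
(C) has a methylthio ether (-SCH3) but the sulfur has H0 (bonded to two carbons), not H1.
(D) has a methylthio ether (-SCH3) but the sulfur has H0 (bonded to two carbons), not H1.
So the answer is (A).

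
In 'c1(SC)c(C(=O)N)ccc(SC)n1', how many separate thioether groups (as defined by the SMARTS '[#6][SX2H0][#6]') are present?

[#6][SX2H0][#6] is the SMARTS for a thioether: an aliphatic sulfur bridging two carbons with no H on the sulfur.
The molecule carries 2 separate instances of a methylthio ether (-SCH3) meeting every constraint; each maps to a distinct set of atoms, giving 2 matches.

2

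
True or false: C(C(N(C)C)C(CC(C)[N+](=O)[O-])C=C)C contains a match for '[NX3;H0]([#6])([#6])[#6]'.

True

The pattern [NX3;H0]([#6])([#6])[#6] describes a trivalent nitrogen with no H, bonded to three carbons — a tertiary amine.
The molecule carries a dimethylamino group (-N(CH3)2), whose atoms satisfy every constraint of the query, so the pattern matches.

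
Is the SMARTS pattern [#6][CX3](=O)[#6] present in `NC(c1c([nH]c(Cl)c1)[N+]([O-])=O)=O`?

No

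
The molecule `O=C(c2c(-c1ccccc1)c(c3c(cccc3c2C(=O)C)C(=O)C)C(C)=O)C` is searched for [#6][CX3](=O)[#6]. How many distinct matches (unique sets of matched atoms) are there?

4

[#6][CX3](=O)[#6] is the SMARTS for a ketone: a carbonyl carbon (no H) flanked by two carbons.
The molecule carries 4 separate instances of an acetyl/ketone group (-C(=O)CH3) meeting every constraint; each maps to a distinct set of atoms, giving 4 matches.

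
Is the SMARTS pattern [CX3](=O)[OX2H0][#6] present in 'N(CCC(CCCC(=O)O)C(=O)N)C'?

No

The pattern [CX3](=O)[OX2H0][#6] describes a carbonyl carbon bonded to an oxygen that is itself bonded to carbon (no H on that O) — an ester.
The closest candidate here is a primary amide (-C(=O)NH2), but the carbonyl is bonded to N, not to an O-C linkage. No other fragment satisfies the full query, so there is no match.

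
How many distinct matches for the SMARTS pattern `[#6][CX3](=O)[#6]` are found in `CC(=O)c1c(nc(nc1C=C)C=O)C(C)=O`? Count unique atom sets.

2

[#6][CX3](=O)[#6] is the SMARTS for a ketone: a carbonyl carbon (no H) flanked by two carbons.
The molecule carries 2 separate instances of an acetyl/ketone group (-C(=O)CH3) meeting every constraint; each maps to a distinct set of atoms, giving 2 matches.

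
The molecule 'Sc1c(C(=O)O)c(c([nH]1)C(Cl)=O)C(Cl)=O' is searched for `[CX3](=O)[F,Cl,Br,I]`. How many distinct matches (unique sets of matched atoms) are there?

2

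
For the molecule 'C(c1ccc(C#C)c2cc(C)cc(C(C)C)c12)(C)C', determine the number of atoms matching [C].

Check the 19 heavy atoms by environment: 10× c (aromatic) → no; 9× C → match.
That gives 9 matching atoms.

9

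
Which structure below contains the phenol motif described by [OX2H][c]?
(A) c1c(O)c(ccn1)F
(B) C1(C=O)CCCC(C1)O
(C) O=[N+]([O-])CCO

A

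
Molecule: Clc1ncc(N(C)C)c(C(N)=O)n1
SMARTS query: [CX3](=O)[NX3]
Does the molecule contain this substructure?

Yes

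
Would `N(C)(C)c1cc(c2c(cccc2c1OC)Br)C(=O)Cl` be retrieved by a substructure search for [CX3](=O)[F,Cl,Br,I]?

Yes

The pattern [CX3](=O)[F,Cl,Br,I] describes a carbonyl carbon bonded to a halogen — an acyl halide.
The molecule carries an acyl chloride (-C(=O)Cl), whose atoms satisfy every constraint of the query, so the pattern matches.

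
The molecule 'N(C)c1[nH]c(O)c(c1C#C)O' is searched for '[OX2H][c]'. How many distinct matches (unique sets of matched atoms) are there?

2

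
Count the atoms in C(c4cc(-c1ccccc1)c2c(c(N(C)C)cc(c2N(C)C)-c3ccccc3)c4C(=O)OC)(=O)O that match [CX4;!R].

5

Check the 35 heavy atoms by environment: 22× c (aromatic, X3, in 6-ring) → no; 2× N (X3, acyclic) → no; 5× C (X4, acyclic) → match; 2× C (X3, acyclic) → no; 2× O (X1, acyclic) → no; 2× O (X2, acyclic) → no.
That gives 5 matching atoms.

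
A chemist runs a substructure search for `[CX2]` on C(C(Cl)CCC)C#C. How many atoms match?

2

The query [CX2] means: C with X2: aliphatic carbon with exactly 2 total connections.
Check the 8 heavy atoms by environment: 5× C (X4) → no; 1× Cl (X1) → no; 2× C (X2) → match.
That gives 2 matching atoms.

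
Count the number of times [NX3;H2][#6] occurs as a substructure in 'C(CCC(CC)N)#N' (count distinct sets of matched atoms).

1

[NX3;H2][#6] is the SMARTS for a primary amine: a trivalent nitrogen with two H attached to carbon.
Exactly one fragment in the molecule meets all constraints, giving 1 match.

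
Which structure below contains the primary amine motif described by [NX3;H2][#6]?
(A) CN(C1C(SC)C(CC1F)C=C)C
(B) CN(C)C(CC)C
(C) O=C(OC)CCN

C

[NX3;H2][#6] describes a trivalent nitrogen with two H attached to carbon (a primary amine).
(A) has a dimethylamino group (-N(CH3)2) but the nitrogen has H0, not H2.
(B) has a dimethylamino group (-N(CH3)2) but the nitrogen has H0, not H2.
(C) contains a primary amino group (-NH2), which satisfies every atom and bond constraint.
So the answer is (C).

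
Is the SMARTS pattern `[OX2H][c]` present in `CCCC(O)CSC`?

No

The pattern [OX2H][c] describes a hydroxyl oxygen attached to an aromatic carbon — a phenol.
The closest candidate here is a hydroxyl group (-OH), but the -OH is on an aliphatic carbon, not an aromatic c. No other fragment satisfies the full query, so there is no match.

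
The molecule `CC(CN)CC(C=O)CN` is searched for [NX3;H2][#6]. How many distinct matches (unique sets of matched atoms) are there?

2

[NX3;H2][#6] is the SMARTS for a primary amine: a trivalent nitrogen with two H attached to carbon.
The molecule carries 2 separate instances of a primary amino group (-NH2) meeting every constraint; each maps to a distinct set of atoms, giving 2 matches.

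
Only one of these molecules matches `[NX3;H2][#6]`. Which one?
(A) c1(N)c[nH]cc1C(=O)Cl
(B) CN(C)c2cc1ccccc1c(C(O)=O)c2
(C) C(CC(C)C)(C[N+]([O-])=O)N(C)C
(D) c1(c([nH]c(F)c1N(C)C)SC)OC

[NX3;H2][#6] describes a trivalent nitrogen with two H attached to carbon (a primary amine).
(A) contains a primary amino group (-NH2), which satisfies every atom and bond constraint.
(B) has a dimethylamino group (-N(CH3)2) but the nitrogen has H0, not H2.
(C) has a nitro group (-[N+](=O)[O-]) but the nitrogen is [N+] with no H, not NX3H2.
(D) has a dimethylamino group (-N(CH3)2) but the nitrogen has H0, not H2.
So the answer is (A).

A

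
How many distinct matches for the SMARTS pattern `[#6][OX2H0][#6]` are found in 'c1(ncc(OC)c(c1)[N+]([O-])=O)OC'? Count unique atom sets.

2

[#6][OX2H0][#6] is the SMARTS for an ether: an aliphatic oxygen bridging two carbons with no H on the oxygen.
The molecule carries 2 separate instances of a methoxy ether (-OCH3) meeting every constraint; each maps to a distinct set of atoms, giving 2 matches.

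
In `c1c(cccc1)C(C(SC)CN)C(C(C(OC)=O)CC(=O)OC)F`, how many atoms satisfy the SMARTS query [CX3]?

2

The query [CX3] means: C with X3: aliphatic carbon with exactly 3 total connections.
Check the 24 heavy atoms by environment: 9× C (X4) → no; 1× N (X3) → no; 1× S (X2) → no; 6× c (aromatic, X3) → no; 2× C (X3) → match; 2× O (X1) → no; 2× O (X2) → no; 1× F (X1) → no.
That gives 2 matching atoms.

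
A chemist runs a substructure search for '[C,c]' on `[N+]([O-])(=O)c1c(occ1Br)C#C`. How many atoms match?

6

The query [C,c] means: comma = OR; matches aliphatic or aromatic carbon — same as #6.
Check the 11 heavy atoms by environment: 1× o (aromatic) → no; 4× c (aromatic) → match; 2× C → match; 1× Br → no; 1× N (charge +1) → no; 1× O (charge -1) → no; 1× O → no.
Summing the matching environments: 4 + 2 = 6 matching atoms.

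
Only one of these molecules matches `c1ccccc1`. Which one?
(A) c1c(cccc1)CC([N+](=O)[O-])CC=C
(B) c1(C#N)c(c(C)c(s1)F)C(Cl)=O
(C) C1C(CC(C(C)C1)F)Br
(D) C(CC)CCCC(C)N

A

c1ccccc1 describes six aromatic carbons in a ring (a benzene ring).
(A) contains a phenyl ring, which satisfies every atom and bond constraint.
(B) has a methyl group (-CH3) but no six-membered all-carbon aromatic ring is present.
(C) has a methyl group (-CH3) but no six-membered all-carbon aromatic ring is present.
(D) has a methyl group (-CH3) but no six-membered all-carbon aromatic ring is present.
So the answer is (A).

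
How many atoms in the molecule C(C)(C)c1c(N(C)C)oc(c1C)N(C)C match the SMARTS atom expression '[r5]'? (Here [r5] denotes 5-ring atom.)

5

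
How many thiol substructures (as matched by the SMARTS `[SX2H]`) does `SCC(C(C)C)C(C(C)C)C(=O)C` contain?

[SX2H] is the SMARTS for a thiol: an aliphatic sulfur with two connections, one being H.
Exactly one fragment in the molecule meets all constraints, giving 1 match.

1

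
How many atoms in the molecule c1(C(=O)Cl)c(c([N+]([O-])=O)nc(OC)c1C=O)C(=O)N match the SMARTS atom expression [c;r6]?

5

The query [c;r6] means: aromatic carbon that belongs to a six-membered ring.
Check the 19 heavy atoms by environment: 1× n (aromatic, in 6-ring) → no; 5× c (aromatic, in 6-ring) → match; 5× O (acyclic) → no; 4× C (acyclic) → no; 1× Cl (acyclic) → no; 1× N (charge +1, acyclic) → no; 1× O (charge -1, acyclic) → no; 1× N (acyclic) → no.
That gives 5 matching atoms.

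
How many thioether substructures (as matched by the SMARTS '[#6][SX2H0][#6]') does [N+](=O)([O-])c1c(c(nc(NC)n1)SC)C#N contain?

1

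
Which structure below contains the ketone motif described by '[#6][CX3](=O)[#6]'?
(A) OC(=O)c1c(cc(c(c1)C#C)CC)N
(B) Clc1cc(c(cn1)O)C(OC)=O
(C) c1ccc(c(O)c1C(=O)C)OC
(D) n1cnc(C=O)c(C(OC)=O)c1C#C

C

[#6][CX3](=O)[#6] describes a carbonyl carbon (no H) flanked by two carbons (a ketone).
(A) has a carboxylic acid group (-C(=O)OH) but one neighbour of the carbonyl carbon is O, not C.
(B) has a methyl-ester group (-C(=O)OCH3) but one neighbour of the carbonyl carbon is O, not C.
(C) contains an acetyl/ketone group (-C(=O)CH3), which satisfies every atom and bond constraint.
(D) has an aldehyde (-CHO) but the carbonyl carbon has H1, so it is not flanked by two carbons.
So the answer is (C).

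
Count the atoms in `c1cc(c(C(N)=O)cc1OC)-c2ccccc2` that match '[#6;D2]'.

The query [#6;D2] means: any carbon bonded to exactly two heavy atoms.
Check the 17 heavy atoms by environment: 4× c (aromatic, D3) → no; 8× c (aromatic, D2) → match; 1× O (D2) → no; 1× C (D1) → no; 1× C (D3) → no; 1× O (D1) → no; 1× N (D1) → no.
That gives 8 matching atoms.

8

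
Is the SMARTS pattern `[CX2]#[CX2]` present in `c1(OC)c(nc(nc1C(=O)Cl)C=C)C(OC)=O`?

No

The pattern [CX2]#[CX2] describes a carbon-carbon triple bond — an alkyne.
The closest candidate here is a vinyl group (-CH=CH2), but the C=C is a double bond; both carbons are CX3, not CX2. No other fragment satisfies the full query, so there is no match.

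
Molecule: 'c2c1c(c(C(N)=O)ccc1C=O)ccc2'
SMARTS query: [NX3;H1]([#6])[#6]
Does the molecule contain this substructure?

No

The pattern [NX3;H1]([#6])[#6] describes a trivalent nitrogen with one H, bonded to two carbons — a secondary amine.
The closest candidate here is a primary amide (-C(=O)NH2), but the -C(=O)NH2 nitrogen has H2, not H1. No other fragment satisfies the full query, so there is no match.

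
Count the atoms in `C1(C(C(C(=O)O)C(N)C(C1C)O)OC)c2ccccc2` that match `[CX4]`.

8

The query [CX4] means: C with X4: aliphatic carbon with exactly 4 total connections (bonds + H).
Check the 20 heavy atoms by environment: 8× C (X4) → match; 1× N (X3) → no; 1× C (X3) → no; 1× O (X1) → no; 3× O (X2) → no; 6× c (aromatic, X3) → no.
That gives 8 matching atoms.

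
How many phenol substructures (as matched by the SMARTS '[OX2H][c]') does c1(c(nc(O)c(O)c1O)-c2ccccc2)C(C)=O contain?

[OX2H][c] is the SMARTS for a phenol: a hydroxyl oxygen attached to an aromatic carbon.
The molecule carries 3 separate instances of a hydroxyl group (-OH) meeting every constraint; each maps to a distinct set of atoms, giving 3 matches.

3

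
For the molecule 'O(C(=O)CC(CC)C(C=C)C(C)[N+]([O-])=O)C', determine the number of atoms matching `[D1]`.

7

The query [D1] means: atom with exactly one heavy-atom neighbour (degree 1).
Check the 16 heavy atoms by environment: 3× C (D2) → no; 4× C (D3) → no; 4× C (D1) → match; 1× N (charge +1, D3) → no; 1× O (charge -1, D1) → match; 2× O (D1) → match; 1× O (D2) → no.
Summing the matching environments: 4 + 1 + 2 = 7 matching atoms.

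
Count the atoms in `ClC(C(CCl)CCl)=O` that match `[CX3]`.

1

The query [CX3] means: C with X3: aliphatic carbon with exactly 3 total connections.
Check the 8 heavy atoms by environment: 3× C (X4) → no; 3× Cl (X1) → no; 1× C (X3) → match; 1× O (X1) → no.
That gives 1 matching atom.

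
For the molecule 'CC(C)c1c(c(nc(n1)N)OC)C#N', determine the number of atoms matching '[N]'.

2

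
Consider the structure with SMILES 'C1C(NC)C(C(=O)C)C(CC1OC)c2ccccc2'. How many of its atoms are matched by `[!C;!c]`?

The query [!C;!c] means: neither aliphatic nor aromatic carbon — same as [!#6].
Check the 19 heavy atoms by environment: 10× C → no; 1× N → match; 6× c (aromatic) → no; 2× O → match.
Summing the matching environments: 1 + 2 = 3 matching atoms.

3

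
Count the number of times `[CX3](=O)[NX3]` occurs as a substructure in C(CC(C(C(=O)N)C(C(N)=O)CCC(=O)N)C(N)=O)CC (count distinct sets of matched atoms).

[CX3](=O)[NX3] is the SMARTS for an amide: a carbonyl carbon bonded to a trivalent nitrogen.
The molecule carries 4 separate instances of a primary amide (-C(=O)NH2) meeting every constraint; each maps to a distinct set of atoms, giving 4 matches.

4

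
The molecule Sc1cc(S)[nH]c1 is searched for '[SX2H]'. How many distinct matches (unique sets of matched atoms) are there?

2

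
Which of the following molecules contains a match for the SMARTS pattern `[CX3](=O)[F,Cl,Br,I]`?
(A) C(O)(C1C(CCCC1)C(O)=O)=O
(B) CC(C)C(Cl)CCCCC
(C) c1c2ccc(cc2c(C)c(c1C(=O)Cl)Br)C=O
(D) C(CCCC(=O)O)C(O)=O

[CX3](=O)[F,Cl,Br,I] describes a carbonyl carbon bonded to a halogen (an acyl halide).
(A) has a carboxylic acid group (-C(=O)OH) but the carbonyl is bonded to -OH, not to a halogen.
(B) has a chloro substituent but the Cl is not on a carbonyl carbon.
(C) contains an acyl chloride (-C(=O)Cl), which satisfies every atom and bond constraint.
(D) has a carboxylic acid group (-C(=O)OH) but the carbonyl is bonded to -OH, not to a halogen.
So the answer is (C).

C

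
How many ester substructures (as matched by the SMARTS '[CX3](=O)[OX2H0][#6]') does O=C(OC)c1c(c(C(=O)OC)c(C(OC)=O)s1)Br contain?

[CX3](=O)[OX2H0][#6] is the SMARTS for an ester: a carbonyl carbon bonded to an oxygen that is itself bonded to carbon (no H on that O).
The molecule carries 3 separate instances of a methyl-ester group (-C(=O)OCH3) meeting every constraint; each maps to a distinct set of atoms, giving 3 matches.

3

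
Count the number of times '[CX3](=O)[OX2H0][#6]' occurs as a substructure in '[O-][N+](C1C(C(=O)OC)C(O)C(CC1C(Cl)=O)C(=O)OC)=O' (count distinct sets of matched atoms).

2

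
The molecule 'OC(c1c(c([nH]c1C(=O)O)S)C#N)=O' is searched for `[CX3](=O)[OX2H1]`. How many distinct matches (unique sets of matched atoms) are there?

2

[CX3](=O)[OX2H1] is the SMARTS for a carboxylic acid: an sp2 carbon double-bonded to O and single-bonded to an -OH oxygen.
The molecule carries 2 separate instances of a carboxylic acid group (-C(=O)OH) meeting every constraint; each maps to a distinct set of atoms, giving 2 matches.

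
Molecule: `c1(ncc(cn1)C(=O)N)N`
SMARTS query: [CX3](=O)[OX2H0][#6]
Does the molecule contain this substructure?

No

The pattern [CX3](=O)[OX2H0][#6] describes a carbonyl carbon bonded to an oxygen that is itself bonded to carbon (no H on that O) — an ester.
The closest candidate here is a primary amide (-C(=O)NH2), but the carbonyl is bonded to N, not to an O-C linkage. No other fragment satisfies the full query, so there is no match.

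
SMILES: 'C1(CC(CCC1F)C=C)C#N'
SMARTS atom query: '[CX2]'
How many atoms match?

1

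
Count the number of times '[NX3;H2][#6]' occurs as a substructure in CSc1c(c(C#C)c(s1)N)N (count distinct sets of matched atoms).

2

[NX3;H2][#6] is the SMARTS for a primary amine: a trivalent nitrogen with two H attached to carbon.
The molecule carries 2 separate instances of a primary amino group (-NH2) meeting every constraint; each maps to a distinct set of atoms, giving 2 matches.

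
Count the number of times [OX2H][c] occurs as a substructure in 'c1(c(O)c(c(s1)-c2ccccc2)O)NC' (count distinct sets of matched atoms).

[OX2H][c] is the SMARTS for a phenol: a hydroxyl oxygen attached to an aromatic carbon.
The molecule carries 2 separate instances of a hydroxyl group (-OH) meeting every constraint; each maps to a distinct set of atoms, giving 2 matches.

2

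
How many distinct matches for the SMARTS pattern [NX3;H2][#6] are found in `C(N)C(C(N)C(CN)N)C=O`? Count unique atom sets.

4

[NX3;H2][#6] is the SMARTS for a primary amine: a trivalent nitrogen with two H attached to carbon.
The molecule carries 4 separate instances of a primary amino group (-NH2) meeting every constraint; each maps to a distinct set of atoms, giving 4 matches.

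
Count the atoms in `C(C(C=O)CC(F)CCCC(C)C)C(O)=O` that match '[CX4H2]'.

5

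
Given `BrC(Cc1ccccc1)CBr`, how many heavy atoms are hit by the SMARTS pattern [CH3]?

0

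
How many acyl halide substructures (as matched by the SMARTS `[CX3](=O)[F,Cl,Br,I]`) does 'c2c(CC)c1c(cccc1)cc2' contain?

[CX3](=O)[F,Cl,Br,I] is the SMARTS for an acyl halide: a carbonyl carbon bonded to a halogen.
No fragment in the molecule satisfies every constraint, giving 0 matches.

0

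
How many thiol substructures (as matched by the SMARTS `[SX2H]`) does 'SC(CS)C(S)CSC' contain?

3

[SX2H] is the SMARTS for a thiol: an aliphatic sulfur with two connections, one being H.
The molecule carries 3 separate instances of a thiol (-SH) meeting every constraint; each maps to a distinct set of atoms, giving 3 matches.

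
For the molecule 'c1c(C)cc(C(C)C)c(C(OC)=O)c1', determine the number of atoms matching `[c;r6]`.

The query [c;r6] means: aromatic carbon that belongs to a six-membered ring.
Check the 14 heavy atoms by environment: 6× c (aromatic, in 6-ring) → match; 6× C (acyclic) → no; 2× O (acyclic) → no.
That gives 6 matching atoms.

6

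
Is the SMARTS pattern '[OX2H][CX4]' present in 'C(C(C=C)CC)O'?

Yes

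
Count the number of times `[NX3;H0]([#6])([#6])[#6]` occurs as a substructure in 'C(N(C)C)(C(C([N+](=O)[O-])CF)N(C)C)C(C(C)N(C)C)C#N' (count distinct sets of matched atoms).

3

[NX3;H0]([#6])([#6])[#6] is the SMARTS for a tertiary amine: a trivalent nitrogen with no H, bonded to three carbons.
The molecule carries 3 separate instances of a dimethylamino group (-N(CH3)2) meeting every constraint; each maps to a distinct set of atoms, giving 3 matches.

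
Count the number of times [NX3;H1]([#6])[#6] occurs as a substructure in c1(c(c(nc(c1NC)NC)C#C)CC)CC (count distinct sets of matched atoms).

[NX3;H1]([#6])[#6] is the SMARTS for a secondary amine: a trivalent nitrogen with one H, bonded to two carbons.
The molecule carries 2 separate instances of an N-methylamino group (-NHCH3) meeting every constraint; each maps to a distinct set of atoms, giving 2 matches.

2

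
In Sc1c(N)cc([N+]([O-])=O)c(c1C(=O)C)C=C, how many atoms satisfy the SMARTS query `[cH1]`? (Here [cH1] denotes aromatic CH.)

The query [cH1] means: aromatic carbon bearing exactly one hydrogen.
Check the 16 heavy atoms by environment: 5× c (aromatic, H0) → no; 1× c (aromatic, H1) → match; 1× C (H1) → no; 1× C (H2) → no; 1× N (charge +1, H0) → no; 1× O (charge -1, H0) → no; 2× O (H0) → no; 1× C (H0) → no; 1× C (H3) → no; 1× S (H1) → no; 1× N (H2) → no.
That gives 1 matching atom.

1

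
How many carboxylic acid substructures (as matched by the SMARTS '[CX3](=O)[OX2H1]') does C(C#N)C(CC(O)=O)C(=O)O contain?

2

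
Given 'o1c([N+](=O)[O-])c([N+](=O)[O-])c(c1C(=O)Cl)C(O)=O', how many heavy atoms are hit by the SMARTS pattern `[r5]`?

5

The query [r5] means: r5 matches atoms in a five-membered ring.
Check the 17 heavy atoms by environment: 1× o (aromatic, in 5-ring) → match; 4× c (aromatic, in 5-ring) → match; 2× N (charge +1, acyclic) → no; 2× O (charge -1, acyclic) → no; 5× O (acyclic) → no; 2× C (acyclic) → no; 1× Cl (acyclic) → no.
Summing the matching environments: 1 + 4 = 5 matching atoms.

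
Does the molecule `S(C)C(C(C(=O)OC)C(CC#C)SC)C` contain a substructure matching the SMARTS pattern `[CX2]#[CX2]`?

Yes

The pattern [CX2]#[CX2] describes a carbon-carbon triple bond — an alkyne.
The molecule carries an ethynyl group (-C#CH), whose atoms satisfy every constraint of the query, so the pattern matches.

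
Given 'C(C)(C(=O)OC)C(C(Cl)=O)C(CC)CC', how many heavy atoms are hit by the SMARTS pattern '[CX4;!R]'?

9

The query [CX4;!R] means: aliphatic carbon with four total connections, not in a ring.
Check the 15 heavy atoms by environment: 9× C (X4, acyclic) → match; 2× C (X3, acyclic) → no; 2× O (X1, acyclic) → no; 1× Cl (X1, acyclic) → no; 1× O (X2, acyclic) → no.
That gives 9 matching atoms.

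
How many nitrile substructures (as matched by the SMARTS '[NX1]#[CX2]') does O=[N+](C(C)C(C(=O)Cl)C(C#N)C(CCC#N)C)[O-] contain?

2

[NX1]#[CX2] is the SMARTS for a nitrile: a nitrogen triple-bonded to a two-connected carbon.
The molecule carries 2 separate instances of a nitrile (-C#N) meeting every constraint; each maps to a distinct set of atoms, giving 2 matches.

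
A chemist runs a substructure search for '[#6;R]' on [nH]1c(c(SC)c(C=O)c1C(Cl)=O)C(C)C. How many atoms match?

4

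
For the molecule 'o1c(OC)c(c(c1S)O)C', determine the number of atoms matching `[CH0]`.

0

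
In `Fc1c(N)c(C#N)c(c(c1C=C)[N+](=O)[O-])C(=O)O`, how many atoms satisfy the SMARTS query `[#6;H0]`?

8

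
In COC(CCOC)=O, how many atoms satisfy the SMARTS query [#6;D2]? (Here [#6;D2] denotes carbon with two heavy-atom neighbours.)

2

Check the 8 heavy atoms by environment: 2× C (D2) → match; 2× O (D2) → no; 2× C (D1) → no; 1× C (D3) → no; 1× O (D1) → no.
That gives 2 matching atoms.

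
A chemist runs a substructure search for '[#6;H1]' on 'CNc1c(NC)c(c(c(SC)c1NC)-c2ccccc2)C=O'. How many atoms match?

6

Check the 22 heavy atoms by environment: 7× c (aromatic, H0) → no; 3× N (H1) → no; 4× C (H3) → no; 5× c (aromatic, H1) → match; 1× S (H0) → no; 1× C (H1) → match; 1× O (H0) → no.
Summing the matching environments: 5 + 1 = 6 matching atoms.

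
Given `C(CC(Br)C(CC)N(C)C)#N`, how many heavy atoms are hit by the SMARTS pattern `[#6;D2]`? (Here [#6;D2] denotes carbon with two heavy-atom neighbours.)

3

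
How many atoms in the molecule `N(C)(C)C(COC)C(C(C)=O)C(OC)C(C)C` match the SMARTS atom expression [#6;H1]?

The query [#6;H1] means: any carbon bearing exactly one hydrogen.
Check the 17 heavy atoms by environment: 7× C (H3) → no; 4× C (H1) → match; 1× C (H2) → no; 3× O (H0) → no; 1× N (H0) → no; 1× C (H0) → no.
That gives 4 matching atoms.

4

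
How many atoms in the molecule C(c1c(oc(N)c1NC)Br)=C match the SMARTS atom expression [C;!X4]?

2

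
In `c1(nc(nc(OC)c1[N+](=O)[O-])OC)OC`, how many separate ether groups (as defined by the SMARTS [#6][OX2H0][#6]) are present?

3

[#6][OX2H0][#6] is the SMARTS for an ether: an aliphatic oxygen bridging two carbons with no H on the oxygen.
The molecule carries 3 separate instances of a methoxy ether (-OCH3) meeting every constraint; each maps to a distinct set of atoms, giving 3 matches.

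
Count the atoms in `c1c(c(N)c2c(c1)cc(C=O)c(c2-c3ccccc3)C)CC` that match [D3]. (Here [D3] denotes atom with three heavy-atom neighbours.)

The query [D3] means: atom with exactly three heavy-atom neighbours.
Check the 22 heavy atoms by environment: 8× c (aromatic, D3) → match; 8× c (aromatic, D2) → no; 2× C (D2) → no; 2× C (D1) → no; 1× O (D1) → no; 1× N (D1) → no.
That gives 8 matching atoms.

8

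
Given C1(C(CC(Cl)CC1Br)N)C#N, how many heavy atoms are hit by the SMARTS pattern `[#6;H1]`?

4

The query [#6;H1] means: any carbon bearing exactly one hydrogen.
Check the 11 heavy atoms by environment: 4× C (H1) → match; 2× C (H2) → no; 1× Cl (H0) → no; 1× N (H2) → no; 1× Br (H0) → no; 1× C (H0) → no; 1× N (H0) → no.
That gives 4 matching atoms.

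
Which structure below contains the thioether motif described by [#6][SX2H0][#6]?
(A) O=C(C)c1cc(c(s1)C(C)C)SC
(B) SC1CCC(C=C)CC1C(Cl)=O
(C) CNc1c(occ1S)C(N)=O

A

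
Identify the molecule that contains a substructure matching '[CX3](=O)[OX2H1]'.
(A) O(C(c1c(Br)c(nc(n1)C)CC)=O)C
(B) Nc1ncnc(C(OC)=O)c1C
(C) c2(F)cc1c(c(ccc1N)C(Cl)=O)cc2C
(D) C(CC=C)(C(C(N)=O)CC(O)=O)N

D

[CX3](=O)[OX2H1] describes an sp2 carbon double-bonded to O and single-bonded to an -OH oxygen (a carboxylic acid).
(A) has a methyl-ester group (-C(=O)OCH3) but the singly-bonded O has no H (OX2H0, not OX2H1).
(B) has a methyl-ester group (-C(=O)OCH3) but the singly-bonded O has no H (OX2H0, not OX2H1).
(C) has an acyl chloride (-C(=O)Cl) but the carbonyl is bonded to Cl, not to an -OH oxygen.
(D) contains a carboxylic acid group (-C(=O)OH), which satisfies every atom and bond constraint.
So the answer is (D).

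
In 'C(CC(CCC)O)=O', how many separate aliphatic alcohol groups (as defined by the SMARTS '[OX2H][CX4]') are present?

1

[OX2H][CX4] is the SMARTS for an aliphatic alcohol: a hydroxyl oxygen bound to an sp3 (X4) carbon.
Exactly one fragment in the molecule meets all constraints, giving 1 match.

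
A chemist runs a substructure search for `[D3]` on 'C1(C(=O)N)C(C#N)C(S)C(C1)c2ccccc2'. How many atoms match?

6

Check the 17 heavy atoms by environment: 2× C (D2) → no; 5× C (D3) → match; 2× N (D1) → no; 1× S (D1) → no; 1× O (D1) → no; 1× c (aromatic, D3) → match; 5× c (aromatic, D2) → no.
Summing the matching environments: 5 + 1 = 6 matching atoms.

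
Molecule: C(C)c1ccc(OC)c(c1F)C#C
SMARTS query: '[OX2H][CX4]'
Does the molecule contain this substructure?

No

The pattern [OX2H][CX4] describes a hydroxyl oxygen bound to an sp3 (X4) carbon — an aliphatic alcohol.
The closest candidate here is a methoxy ether (-OCH3), but the oxygen has H0 (ether), not H1. No other fragment satisfies the full query, so there is no match.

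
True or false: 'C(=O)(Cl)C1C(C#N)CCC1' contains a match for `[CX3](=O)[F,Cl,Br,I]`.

The pattern [CX3](=O)[F,Cl,Br,I] describes a carbonyl carbon bonded to a halogen — an acyl halide.
The molecule carries an acyl chloride (-C(=O)Cl), whose atoms satisfy every constraint of the query, so the pattern matches.

True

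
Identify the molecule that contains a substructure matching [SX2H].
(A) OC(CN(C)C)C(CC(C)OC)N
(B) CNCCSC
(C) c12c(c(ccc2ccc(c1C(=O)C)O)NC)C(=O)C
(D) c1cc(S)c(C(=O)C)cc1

[SX2H] describes an aliphatic sulfur with two connections, one being H (a thiol).
(A) has a hydroxyl group (-OH) but it is an -OH, not an -SH.
(B) has a methylthio ether (-SCH3) but the sulfur has H0 (bonded to two carbons), not H1.
(C) has a hydroxyl group (-OH) but it is an -OH, not an -SH.
(D) contains a thiol (-SH), which satisfies every atom and bond constraint.
So the answer is (D).

D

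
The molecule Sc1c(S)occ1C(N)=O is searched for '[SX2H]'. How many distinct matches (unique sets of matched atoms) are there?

2

[SX2H] is the SMARTS for a thiol: an aliphatic sulfur with two connections, one being H.
The molecule carries 2 separate instances of a thiol (-SH) meeting every constraint; each maps to a distinct set of atoms, giving 2 matches.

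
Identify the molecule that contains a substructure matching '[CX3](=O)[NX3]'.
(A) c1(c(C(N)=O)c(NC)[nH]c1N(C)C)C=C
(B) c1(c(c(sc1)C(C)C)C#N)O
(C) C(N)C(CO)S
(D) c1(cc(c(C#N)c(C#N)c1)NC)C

A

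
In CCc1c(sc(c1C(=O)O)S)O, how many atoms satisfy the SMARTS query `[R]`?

5

The query [R] means: R matches any atom that is part of a ring.
Check the 12 heavy atoms by environment: 1× s (aromatic, in 5-ring) → match; 4× c (aromatic, in 5-ring) → match; 3× C (acyclic) → no; 3× O (acyclic) → no; 1× S (acyclic) → no.
Summing the matching environments: 1 + 4 = 5 matching atoms.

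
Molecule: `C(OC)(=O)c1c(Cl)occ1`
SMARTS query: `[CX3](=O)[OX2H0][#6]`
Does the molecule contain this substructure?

Yes

The pattern [CX3](=O)[OX2H0][#6] describes a carbonyl carbon bonded to an oxygen that is itself bonded to carbon (no H on that O) — an ester.
The molecule carries a methyl-ester group (-C(=O)OCH3), whose atoms satisfy every constraint of the query, so the pattern matches.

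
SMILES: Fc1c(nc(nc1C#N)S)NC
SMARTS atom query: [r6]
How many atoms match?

The query [r6] means: r6 matches atoms in a six-membered ring.
Check the 12 heavy atoms by environment: 2× n (aromatic, in 6-ring) → match; 4× c (aromatic, in 6-ring) → match; 2× N (acyclic) → no; 2× C (acyclic) → no; 1× S (acyclic) → no; 1× F (acyclic) → no.
Summing the matching environments: 2 + 4 = 6 matching atoms.

6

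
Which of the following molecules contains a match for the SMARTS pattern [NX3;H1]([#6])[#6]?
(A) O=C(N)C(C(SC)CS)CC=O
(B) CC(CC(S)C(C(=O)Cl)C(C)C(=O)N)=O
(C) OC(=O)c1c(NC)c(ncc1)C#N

C

[NX3;H1]([#6])[#6] describes a trivalent nitrogen with one H, bonded to two carbons (a secondary amine).
(A) has a primary amide (-C(=O)NH2) but the -C(=O)NH2 nitrogen has H2, not H1.
(B) has a primary amide (-C(=O)NH2) but the -C(=O)NH2 nitrogen has H2, not H1.
(C) contains an N-methylamino group (-NHCH3), which satisfies every atom and bond constraint.
So the answer is (C).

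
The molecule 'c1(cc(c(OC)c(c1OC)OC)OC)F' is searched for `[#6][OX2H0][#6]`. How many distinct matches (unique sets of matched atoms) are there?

[#6][OX2H0][#6] is the SMARTS for an ether: an aliphatic oxygen bridging two carbons with no H on the oxygen.
The molecule carries 4 separate instances of a methoxy ether (-OCH3) meeting every constraint; each maps to a distinct set of atoms, giving 4 matches.

4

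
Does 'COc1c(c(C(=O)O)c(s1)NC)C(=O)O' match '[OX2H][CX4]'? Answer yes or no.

The pattern [OX2H][CX4] describes a hydroxyl oxygen bound to an sp3 (X4) carbon — an aliphatic alcohol.
The closest candidate here is a methoxy ether (-OCH3), but the oxygen has H0 (ether), not H1. No other fragment satisfies the full query, so there is no match.

No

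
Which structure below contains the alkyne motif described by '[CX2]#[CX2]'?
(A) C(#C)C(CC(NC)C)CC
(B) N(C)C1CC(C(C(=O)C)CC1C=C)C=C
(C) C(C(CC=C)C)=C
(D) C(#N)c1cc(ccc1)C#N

A

[CX2]#[CX2] describes a carbon-carbon triple bond (an alkyne).
(A) contains an ethynyl group (-C#CH), which satisfies every atom and bond constraint.
(B) has a vinyl group (-CH=CH2) but the C=C is a double bond; both carbons are CX3, not CX2.
(C) has a vinyl group (-CH=CH2) but the C=C is a double bond; both carbons are CX3, not CX2.
(D) has a nitrile (-C#N) but the triple bond is C#N, not C#C.
So the answer is (A).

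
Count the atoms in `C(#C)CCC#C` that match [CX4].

Check the 6 heavy atoms by environment: 2× C (X4) → match; 4× C (X2) → no.
That gives 2 matching atoms.

2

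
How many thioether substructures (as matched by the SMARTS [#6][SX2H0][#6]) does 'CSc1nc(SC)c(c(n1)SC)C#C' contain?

[#6][SX2H0][#6] is the SMARTS for a thioether: an aliphatic sulfur bridging two carbons with no H on the sulfur.
The molecule carries 3 separate instances of a methylthio ether (-SCH3) meeting every constraint; each maps to a distinct set of atoms, giving 3 matches.

3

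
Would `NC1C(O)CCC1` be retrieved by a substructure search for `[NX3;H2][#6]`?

The pattern [NX3;H2][#6] describes a trivalent nitrogen with two H attached to carbon — a primary amine.
The molecule carries a primary amino group (-NH2), whose atoms satisfy every constraint of the query, so the pattern matches.

Yes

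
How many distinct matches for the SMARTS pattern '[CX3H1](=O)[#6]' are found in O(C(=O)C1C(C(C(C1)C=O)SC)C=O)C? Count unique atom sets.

2

[CX3H1](=O)[#6] is the SMARTS for an aldehyde: an sp2 carbon with one H, double-bonded to O and single-bonded to carbon.
The molecule carries 2 separate instances of an aldehyde (-CHO) meeting every constraint; each maps to a distinct set of atoms, giving 2 matches.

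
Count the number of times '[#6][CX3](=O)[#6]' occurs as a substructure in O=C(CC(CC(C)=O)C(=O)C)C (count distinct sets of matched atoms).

[#6][CX3](=O)[#6] is the SMARTS for a ketone: a carbonyl carbon (no H) flanked by two carbons.
The molecule carries 3 separate instances of an acetyl/ketone group (-C(=O)CH3) meeting every constraint; each maps to a distinct set of atoms, giving 3 matches.

3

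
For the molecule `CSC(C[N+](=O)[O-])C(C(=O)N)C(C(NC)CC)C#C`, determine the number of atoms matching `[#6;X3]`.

Check the 19 heavy atoms by environment: 9× C (X4) → no; 1× N (charge +1, X3) → no; 1× O (charge -1, X1) → no; 2× O (X1) → no; 2× N (X3) → no; 1× S (X2) → no; 2× C (X2) → no; 1× C (X3) → match.
That gives 1 matching atom.

1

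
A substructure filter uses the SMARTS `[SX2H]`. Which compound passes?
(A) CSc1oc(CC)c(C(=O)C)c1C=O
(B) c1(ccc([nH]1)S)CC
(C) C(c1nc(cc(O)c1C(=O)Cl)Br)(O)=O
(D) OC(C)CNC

B

[SX2H] describes an aliphatic sulfur with two connections, one being H (a thiol).
(A) has a methylthio ether (-SCH3) but the sulfur has H0 (bonded to two carbons), not H1.
(B) contains a thiol (-SH), which satisfies every atom and bond constraint.
(C) has a hydroxyl group (-OH) but it is an -OH, not an -SH.
(D) has a hydroxyl group (-OH) but it is an -OH, not an -SH.
So the answer is (B).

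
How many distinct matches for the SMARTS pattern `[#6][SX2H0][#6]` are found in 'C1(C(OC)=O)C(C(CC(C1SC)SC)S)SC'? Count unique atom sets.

3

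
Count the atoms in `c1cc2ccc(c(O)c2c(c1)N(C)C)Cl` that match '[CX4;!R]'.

2

Check the 15 heavy atoms by environment: 10× c (aromatic, X3, in 6-ring) → no; 1× Cl (X1, acyclic) → no; 1× O (X2, acyclic) → no; 1× N (X3, acyclic) → no; 2× C (X4, acyclic) → match.
That gives 2 matching atoms.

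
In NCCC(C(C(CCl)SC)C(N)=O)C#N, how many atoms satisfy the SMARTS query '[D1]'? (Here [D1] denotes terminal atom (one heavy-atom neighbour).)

6

Check the 15 heavy atoms by environment: 4× C (D2) → no; 4× C (D3) → no; 1× O (D1) → match; 3× N (D1) → match; 1× Cl (D1) → match; 1× S (D2) → no; 1× C (D1) → match.
Summing the matching environments: 1 + 3 + 1 + 1 = 6 matching atoms.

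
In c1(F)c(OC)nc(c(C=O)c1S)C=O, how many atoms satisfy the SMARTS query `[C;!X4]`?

2

The query [C;!X4] means: aliphatic carbon that does not have four total connections.
Check the 14 heavy atoms by environment: 1× n (aromatic, X2) → no; 5× c (aromatic, X3) → no; 2× C (X3) → match; 2× O (X1) → no; 1× F (X1) → no; 1× S (X2) → no; 1× O (X2) → no; 1× C (X4) → no.
That gives 2 matching atoms.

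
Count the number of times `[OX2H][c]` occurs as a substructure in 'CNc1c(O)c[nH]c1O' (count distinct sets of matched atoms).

2

[OX2H][c] is the SMARTS for a phenol: a hydroxyl oxygen attached to an aromatic carbon.
The molecule carries 2 separate instances of a hydroxyl group (-OH) meeting every constraint; each maps to a distinct set of atoms, giving 2 matches.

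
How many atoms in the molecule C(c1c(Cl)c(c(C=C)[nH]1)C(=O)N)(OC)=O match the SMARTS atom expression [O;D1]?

2

The query [O;D1] means: aliphatic oxygen bonded to exactly one heavy atom.
Check the 15 heavy atoms by environment: 1× n (aromatic, D2) → no; 4× c (aromatic, D3) → no; 2× C (D3) → no; 2× O (D1) → match; 1× N (D1) → no; 1× C (D2) → no; 2× C (D1) → no; 1× Cl (D1) → no; 1× O (D2) → no.
That gives 2 matching atoms.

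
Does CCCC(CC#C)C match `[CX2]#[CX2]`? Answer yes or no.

Yes

The pattern [CX2]#[CX2] describes a carbon-carbon triple bond — an alkyne.
The molecule carries an ethynyl group (-C#CH), whose atoms satisfy every constraint of the query, so the pattern matches.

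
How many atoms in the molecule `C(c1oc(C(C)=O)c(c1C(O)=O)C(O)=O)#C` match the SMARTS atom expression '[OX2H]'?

The query [OX2H] means: aliphatic oxygen with two connections, one of which is H — an -OH oxygen.
Check the 16 heavy atoms by environment: 1× o (aromatic, H0, X2) → no; 4× c (aromatic, H0, X3) → no; 1× C (H0, X2) → no; 1× C (H1, X2) → no; 3× C (H0, X3) → no; 3× O (H0, X1) → no; 2× O (H1, X2) → match; 1× C (H3, X4) → no.
That gives 2 matching atoms.

2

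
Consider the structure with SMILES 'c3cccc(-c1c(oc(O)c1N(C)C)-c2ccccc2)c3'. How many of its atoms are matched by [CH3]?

2

The query [CH3] means: aliphatic carbon with exactly three hydrogens.
Check the 21 heavy atoms by environment: 1× o (aromatic, H0) → no; 6× c (aromatic, H0) → no; 10× c (aromatic, H1) → no; 1× O (H1) → no; 1× N (H0) → no; 2× C (H3) → match.
That gives 2 matching atoms.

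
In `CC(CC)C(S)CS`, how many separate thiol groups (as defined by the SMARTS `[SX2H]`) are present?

[SX2H] is the SMARTS for a thiol: an aliphatic sulfur with two connections, one being H.
The molecule carries 2 separate instances of a thiol (-SH) meeting every constraint; each maps to a distinct set of atoms, giving 2 matches.

2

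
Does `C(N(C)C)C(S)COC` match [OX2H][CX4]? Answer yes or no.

No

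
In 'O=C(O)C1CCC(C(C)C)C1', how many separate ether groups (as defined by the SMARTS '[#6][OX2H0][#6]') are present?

[#6][OX2H0][#6] is the SMARTS for an ether: an aliphatic oxygen bridging two carbons with no H on the oxygen.
The molecule has a carboxylic acid group (-C(=O)OH), but the -OH oxygen has H1; the =O is OX1, not OX2; nothing else fits, so there are 0 matches.

0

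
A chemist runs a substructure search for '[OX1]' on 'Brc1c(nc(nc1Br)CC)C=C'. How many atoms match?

0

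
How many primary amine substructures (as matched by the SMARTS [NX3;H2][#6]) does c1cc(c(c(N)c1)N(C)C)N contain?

[NX3;H2][#6] is the SMARTS for a primary amine: a trivalent nitrogen with two H attached to carbon.
The molecule carries 2 separate instances of a primary amino group (-NH2) meeting every constraint; each maps to a distinct set of atoms, giving 2 matches.

2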